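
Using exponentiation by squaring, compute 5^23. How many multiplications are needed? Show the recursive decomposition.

Computing 5^23 by squaring (build up from 5^1; each line after the first costs one multiplication):

5^1 = 5
5^2 = (5^1)^2 = 5^2 = 25
5^4 = (5^2)^2 = 25^2 = 625
5^5 = 5 * 5^4 = 5 * 625 = 3125
5^10 = (5^5)^2 = 3125^2 = 9765625
5^11 = 5 * 5^10 = 5 * 9765625 = 48828125
5^22 = (5^11)^2 = 48828125^2 = 2384185791015625
5^23 = 5 * 5^22 = 5 * 2384185791015625 = 11920928955078125

Result: 11920928955078125
Multiplications needed: 7 (7 lines after 5^1)

5^23 = 11920928955078125. Using exponentiation by squaring, this requires 7 multiplications. The key idea: if the exponent is even, square the half-power; if odd, multiply by the base once.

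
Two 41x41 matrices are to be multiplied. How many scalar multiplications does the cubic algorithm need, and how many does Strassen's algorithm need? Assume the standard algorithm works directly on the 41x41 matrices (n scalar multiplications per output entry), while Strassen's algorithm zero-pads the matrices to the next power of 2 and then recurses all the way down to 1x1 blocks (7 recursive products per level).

Matrix multiplication for 41x41 matrices:

Strassen's algorithm requires power-of-2 dimensions. Pad 41x41 to 64x64 (next power of 2).

Standard algorithm: 41^3 = 68921 multiplications
Strassen's algorithm: 7^(log2(64)) = 7^6 = 117649 multiplications
Difference: 68921 - 117649 = -48728 (Strassen uses MORE here due to padding overhead — for small or just-over-power-of-2 n, padding can outweigh the per-level savings)

Standard: 68921 multiplications (41^3). Strassen: 117649 multiplications (7^6, after padding to 64x64). Strassen reduces 8 recursive multiplications to 7 at each level.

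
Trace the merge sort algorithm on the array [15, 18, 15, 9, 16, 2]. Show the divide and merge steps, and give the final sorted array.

Merge sort trace:

Split: [15, 18, 15, 9, 16, 2] -> [15, 18, 15] and [9, 16, 2]
  Split: [15, 18, 15] -> [15] and [18, 15]
    Split: [18, 15] -> [18] and [15]
    Merge: [18] + [15] -> [15, 18]
  Merge: [15] + [15, 18] -> [15, 15, 18]
  Split: [9, 16, 2] -> [9] and [16, 2]
    Split: [16, 2] -> [16] and [2]
    Merge: [16] + [2] -> [2, 16]
  Merge: [9] + [2, 16] -> [2, 9, 16]
Merge: [15, 15, 18] + [2, 9, 16] -> [2, 9, 15, 15, 16, 18]

Final sorted array: [2, 9, 15, 15, 16, 18]

The merge sort proceeds by recursively splitting the array and merging sorted halves.
After all merges, the sorted array is [2, 9, 15, 15, 16, 18].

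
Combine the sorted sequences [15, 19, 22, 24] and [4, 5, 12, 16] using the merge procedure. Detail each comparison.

Merging process:

Compare 15 vs 4: take 4 from right. Merged: [4]
Compare 15 vs 5: take 5 from right. Merged: [4, 5]
Compare 15 vs 12: take 12 from right. Merged: [4, 5, 12]
Compare 15 vs 16: take 15 from left. Merged: [4, 5, 12, 15]
Compare 19 vs 16: take 16 from right. Merged: [4, 5, 12, 15, 16]
Append remaining from left: [19, 22, 24]. Merged: [4, 5, 12, 15, 16, 19, 22, 24]

Final merged array: [4, 5, 12, 15, 16, 19, 22, 24]
Total comparisons: 5

The merged array is [4, 5, 12, 15, 16, 19, 22, 24], requiring 5 comparisons. The merge step runs in O(n) time where n is the total number of elements.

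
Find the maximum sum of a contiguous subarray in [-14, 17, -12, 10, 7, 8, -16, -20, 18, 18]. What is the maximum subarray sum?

Using Kadane's algorithm on [-14, 17, -12, 10, 7, 8, -16, -20, 18, 18]:

Scanning through the array:
Position 1 (value 17): max_ending_here = 17, max_so_far = 17
Position 2 (value -12): max_ending_here = 5, max_so_far = 17
Position 3 (value 10): max_ending_here = 15, max_so_far = 17
Position 4 (value 7): max_ending_here = 22, max_so_far = 22
Position 5 (value 8): max_ending_here = 30, max_so_far = 30
Position 6 (value -16): max_ending_here = 14, max_so_far = 30
Position 7 (value -20): max_ending_here = -6, max_so_far = 30
Position 8 (value 18): max_ending_here = 18, max_so_far = 30
Position 9 (value 18): max_ending_here = 36, max_so_far = 36

Maximum subarray: [18, 18]
Maximum sum: 36

The maximum subarray is [18, 18] with sum 36. This subarray runs from index 8 to index 9.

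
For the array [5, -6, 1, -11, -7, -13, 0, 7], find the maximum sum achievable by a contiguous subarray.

Using Kadane's algorithm on [5, -6, 1, -11, -7, -13, 0, 7]:

Scanning through the array:
Position 1 (value -6): max_ending_here = -1, max_so_far = 5
Position 2 (value 1): max_ending_here = 1, max_so_far = 5
Position 3 (value -11): max_ending_here = -10, max_so_far = 5
Position 4 (value -7): max_ending_here = -7, max_so_far = 5
Position 5 (value -13): max_ending_here = -13, max_so_far = 5
Position 6 (value 0): max_ending_here = 0, max_so_far = 5
Position 7 (value 7): max_ending_here = 7, max_so_far = 7

Maximum subarray: [0, 7]
Maximum sum: 7

The maximum subarray is [0, 7] with sum 7. This subarray runs from index 6 to index 7.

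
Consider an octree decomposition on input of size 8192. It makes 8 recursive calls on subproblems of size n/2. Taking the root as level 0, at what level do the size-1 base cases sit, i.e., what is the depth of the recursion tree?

For divide and conquer with division factor 2:

Problem sizes at each level:
Level 0: 8192
Level 1: 4096
Level 2: 2048
Level 3: 1024
Level 4: 512
Level 5: 256
Level 6: 128
Level 7: 64
Level 8: 32
Level 9: 16
Level 10: 8
Level 11: 4
Level 12: 2
Level 13: 1

The root is level 0 and the size-1 base case is level 13 (the tree spans levels 0 through 13, i.e. 14 levels counting the root), so the depth is the number of divisions: log_2(8192) = 13

The recursion tree depth is log_2(8192) = 13. At each level, the problem size is divided by 2, so it takes 13 divisions to reduce to a base case of size 1. The algorithm makes 8 recursive calls at each level.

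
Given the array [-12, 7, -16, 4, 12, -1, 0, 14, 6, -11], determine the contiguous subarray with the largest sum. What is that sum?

Using Kadane's algorithm on [-12, 7, -16, 4, 12, -1, 0, 14, 6, -11]:

Scanning through the array:
Position 1 (value 7): max_ending_here = 7, max_so_far = 7
Position 2 (value -16): max_ending_here = -9, max_so_far = 7
Position 3 (value 4): max_ending_here = 4, max_so_far = 7
Position 4 (value 12): max_ending_here = 16, max_so_far = 16
Position 5 (value -1): max_ending_here = 15, max_so_far = 16
Position 6 (value 0): max_ending_here = 15, max_so_far = 16
Position 7 (value 14): max_ending_here = 29, max_so_far = 29
Position 8 (value 6): max_ending_here = 35, max_so_far = 35
Position 9 (value -11): max_ending_here = 24, max_so_far = 35

Maximum subarray: [4, 12, -1, 0, 14, 6]
Maximum sum: 35

The maximum subarray is [4, 12, -1, 0, 14, 6] with sum 35. This subarray runs from index 3 to index 8.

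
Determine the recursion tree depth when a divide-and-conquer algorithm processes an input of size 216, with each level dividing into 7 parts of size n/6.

For divide and conquer with division factor 6:

Problem sizes at each level:
Level 0: 216
Level 1: 36
Level 2: 6
Level 3: 1

The root is level 0 and the size-1 base case is level 3 (the tree spans levels 0 through 3, i.e. 4 levels counting the root), so the depth is the number of divisions: log_6(216) = 3

The recursion tree depth is log_6(216) = 3. At each level, the problem size is divided by 6, so it takes 3 divisions to reduce to a base case of size 1. The algorithm makes 7 recursive calls at each level.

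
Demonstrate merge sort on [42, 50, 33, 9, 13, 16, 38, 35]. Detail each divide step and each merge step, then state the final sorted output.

Merge sort trace:

Split: [42, 50, 33, 9, 13, 16, 38, 35] -> [42, 50, 33, 9] and [13, 16, 38, 35]
  Split: [42, 50, 33, 9] -> [42, 50] and [33, 9]
    Split: [42, 50] -> [42] and [50]
    Merge: [42] + [50] -> [42, 50]
    Split: [33, 9] -> [33] and [9]
    Merge: [33] + [9] -> [9, 33]
  Merge: [42, 50] + [9, 33] -> [9, 33, 42, 50]
  Split: [13, 16, 38, 35] -> [13, 16] and [38, 35]
    Split: [13, 16] -> [13] and [16]
    Merge: [13] + [16] -> [13, 16]
    Split: [38, 35] -> [38] and [35]
    Merge: [38] + [35] -> [35, 38]
  Merge: [13, 16] + [35, 38] -> [13, 16, 35, 38]
Merge: [9, 33, 42, 50] + [13, 16, 35, 38] -> [9, 13, 16, 33, 35, 38, 42, 50]

Final sorted array: [9, 13, 16, 33, 35, 38, 42, 50]

The merge sort proceeds by recursively splitting the array and merging sorted halves.
After all merges, the sorted array is [9, 13, 16, 33, 35, 38, 42, 50].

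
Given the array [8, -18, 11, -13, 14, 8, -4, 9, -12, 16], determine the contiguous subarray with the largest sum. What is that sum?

Using Kadane's algorithm on [8, -18, 11, -13, 14, 8, -4, 9, -12, 16]:

Scanning through the array:
Position 1 (value -18): max_ending_here = -10, max_so_far = 8
Position 2 (value 11): max_ending_here = 11, max_so_far = 11
Position 3 (value -13): max_ending_here = -2, max_so_far = 11
Position 4 (value 14): max_ending_here = 14, max_so_far = 14
Position 5 (value 8): max_ending_here = 22, max_so_far = 22
Position 6 (value -4): max_ending_here = 18, max_so_far = 22
Position 7 (value 9): max_ending_here = 27, max_so_far = 27
Position 8 (value -12): max_ending_here = 15, max_so_far = 27
Position 9 (value 16): max_ending_here = 31, max_so_far = 31

Maximum subarray: [14, 8, -4, 9, -12, 16]
Maximum sum: 31

The maximum subarray is [14, 8, -4, 9, -12, 16] with sum 31. This subarray runs from index 4 to index 9.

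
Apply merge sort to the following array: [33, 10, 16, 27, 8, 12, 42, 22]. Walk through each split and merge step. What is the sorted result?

Merge sort trace:

Split: [33, 10, 16, 27, 8, 12, 42, 22] -> [33, 10, 16, 27] and [8, 12, 42, 22]
  Split: [33, 10, 16, 27] -> [33, 10] and [16, 27]
    Split: [33, 10] -> [33] and [10]
    Merge: [33] + [10] -> [10, 33]
    Split: [16, 27] -> [16] and [27]
    Merge: [16] + [27] -> [16, 27]
  Merge: [10, 33] + [16, 27] -> [10, 16, 27, 33]
  Split: [8, 12, 42, 22] -> [8, 12] and [42, 22]
    Split: [8, 12] -> [8] and [12]
    Merge: [8] + [12] -> [8, 12]
    Split: [42, 22] -> [42] and [22]
    Merge: [42] + [22] -> [22, 42]
  Merge: [8, 12] + [22, 42] -> [8, 12, 22, 42]
Merge: [10, 16, 27, 33] + [8, 12, 22, 42] -> [8, 10, 12, 16, 22, 27, 33, 42]

Final sorted array: [8, 10, 12, 16, 22, 27, 33, 42]

The merge sort proceeds by recursively splitting the array and merging sorted halves.
After all merges, the sorted array is [8, 10, 12, 16, 22, 27, 33, 42].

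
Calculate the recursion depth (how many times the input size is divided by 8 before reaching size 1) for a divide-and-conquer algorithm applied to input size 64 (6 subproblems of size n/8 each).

For divide and conquer with division factor 8:

Problem sizes at each level:
Level 0: 64
Level 1: 8
Level 2: 1

The root is level 0 and the size-1 base case is level 2 (the tree spans levels 0 through 2, i.e. 3 levels counting the root), so the depth is the number of divisions: log_8(64) = 2

The recursion tree depth is log_8(64) = 2. At each level, the problem size is divided by 8, so it takes 2 divisions to reduce to a base case of size 1. The algorithm makes 6 recursive calls at each level.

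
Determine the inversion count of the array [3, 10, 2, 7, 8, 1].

Finding inversions in [3, 10, 2, 7, 8, 1]:

(0, 2): arr[0]=3 > arr[2]=2
(0, 5): arr[0]=3 > arr[5]=1
(1, 2): arr[1]=10 > arr[2]=2
(1, 3): arr[1]=10 > arr[3]=7
(1, 4): arr[1]=10 > arr[4]=8
(1, 5): arr[1]=10 > arr[5]=1
(2, 5): arr[2]=2 > arr[5]=1
(3, 5): arr[3]=7 > arr[5]=1
(4, 5): arr[4]=8 > arr[5]=1

Total inversions: 9

The array has 9 inversion(s): (0,2), (0,5), (1,2), (1,3), (1,4), (1,5), (2,5), (3,5), (4,5). Each pair (i,j) satisfies i < j and arr[i] > arr[j].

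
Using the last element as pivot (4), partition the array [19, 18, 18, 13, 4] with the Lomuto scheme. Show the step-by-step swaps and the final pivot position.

Lomuto partition with pivot = 4:

Initial array: [19, 18, 18, 13, 4]

arr[0]=19 > 4: no swap
arr[1]=18 > 4: no swap
arr[2]=18 > 4: no swap
arr[3]=13 > 4: no swap

Place pivot at position 0: [4, 18, 18, 13, 19]
Pivot position: 0

After partitioning with pivot 4, the array becomes [4, 18, 18, 13, 19]. The pivot is placed at index 0. All elements to the left of the pivot are <= 4, and all elements to the right are > 4.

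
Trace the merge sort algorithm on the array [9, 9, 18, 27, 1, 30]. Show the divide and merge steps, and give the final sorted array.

Merge sort trace:

Split: [9, 9, 18, 27, 1, 30] -> [9, 9, 18] and [27, 1, 30]
  Split: [9, 9, 18] -> [9] and [9, 18]
    Split: [9, 18] -> [9] and [18]
    Merge: [9] + [18] -> [9, 18]
  Merge: [9] + [9, 18] -> [9, 9, 18]
  Split: [27, 1, 30] -> [27] and [1, 30]
    Split: [1, 30] -> [1] and [30]
    Merge: [1] + [30] -> [1, 30]
  Merge: [27] + [1, 30] -> [1, 27, 30]
Merge: [9, 9, 18] + [1, 27, 30] -> [1, 9, 9, 18, 27, 30]

Final sorted array: [1, 9, 9, 18, 27, 30]

The merge sort proceeds by recursively splitting the array and merging sorted halves.
After all merges, the sorted array is [1, 9, 9, 18, 27, 30].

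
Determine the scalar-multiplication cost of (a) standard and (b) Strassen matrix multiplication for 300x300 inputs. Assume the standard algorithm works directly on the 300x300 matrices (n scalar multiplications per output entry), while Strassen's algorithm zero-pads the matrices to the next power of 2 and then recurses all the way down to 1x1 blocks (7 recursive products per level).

Matrix multiplication for 300x300 matrices:

Strassen's algorithm requires power-of-2 dimensions. Pad 300x300 to 512x512 (next power of 2).

Standard algorithm: 300^3 = 27000000 multiplications
Strassen's algorithm: 7^(log2(512)) = 7^9 = 40353607 multiplications
Difference: 27000000 - 40353607 = -13353607 (Strassen uses MORE here due to padding overhead — for small or just-over-power-of-2 n, padding can outweigh the per-level savings)

Standard: 27000000 multiplications (300^3). Strassen: 40353607 multiplications (7^9, after padding to 512x512). Strassen reduces 8 recursive multiplications to 7 at each level.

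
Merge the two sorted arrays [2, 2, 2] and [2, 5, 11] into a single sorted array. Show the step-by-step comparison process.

Merging process:

Compare 2 vs 2: take 2 from left. Merged: [2]
Compare 2 vs 2: take 2 from left. Merged: [2, 2]
Compare 2 vs 2: take 2 from left. Merged: [2, 2, 2]
Append remaining from right: [2, 5, 11]. Merged: [2, 2, 2, 2, 5, 11]

Final merged array: [2, 2, 2, 2, 5, 11]
Total comparisons: 3

The merged array is [2, 2, 2, 2, 5, 11], requiring 3 comparisons. The merge step runs in O(n) time where n is the total number of elements.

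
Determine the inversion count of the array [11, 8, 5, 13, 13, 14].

Finding inversions in [11, 8, 5, 13, 13, 14]:

(0, 1): arr[0]=11 > arr[1]=8
(0, 2): arr[0]=11 > arr[2]=5
(1, 2): arr[1]=8 > arr[2]=5

Total inversions: 3

The array has 3 inversion(s): (0,1), (0,2), (1,2). Each pair (i,j) satisfies i < j and arr[i] > arr[j].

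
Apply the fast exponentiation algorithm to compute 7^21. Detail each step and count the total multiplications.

Computing 7^21 by squaring (build up from 7^1; each line after the first costs one multiplication):

7^1 = 7
7^2 = (7^1)^2 = 7^2 = 49
7^4 = (7^2)^2 = 49^2 = 2401
7^5 = 7 * 7^4 = 7 * 2401 = 16807
7^10 = (7^5)^2 = 16807^2 = 282475249
7^20 = (7^10)^2 = 282475249^2 = 79792266297612001
7^21 = 7 * 7^20 = 7 * 79792266297612001 = 558545864083284007

Result: 558545864083284007
Multiplications needed: 6 (6 lines after 7^1)

7^21 = 558545864083284007. Using exponentiation by squaring, this requires 6 multiplications. The key idea: if the exponent is even, square the half-power; if odd, multiply by the base once.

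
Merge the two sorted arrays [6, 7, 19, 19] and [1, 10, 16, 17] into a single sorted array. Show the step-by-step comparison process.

Merging process:

Compare 6 vs 1: take 1 from right. Merged: [1]
Compare 6 vs 10: take 6 from left. Merged: [1, 6]
Compare 7 vs 10: take 7 from left. Merged: [1, 6, 7]
Compare 19 vs 10: take 10 from right. Merged: [1, 6, 7, 10]
Compare 19 vs 16: take 16 from right. Merged: [1, 6, 7, 10, 16]
Compare 19 vs 17: take 17 from right. Merged: [1, 6, 7, 10, 16, 17]
Append remaining from left: [19, 19]. Merged: [1, 6, 7, 10, 16, 17, 19, 19]

Final merged array: [1, 6, 7, 10, 16, 17, 19, 19]
Total comparisons: 6

The merged array is [1, 6, 7, 10, 16, 17, 19, 19], requiring 6 comparisons. The merge step runs in O(n) time where n is the total number of elements.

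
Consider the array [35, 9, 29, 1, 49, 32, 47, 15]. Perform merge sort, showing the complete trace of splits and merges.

Merge sort trace:

Split: [35, 9, 29, 1, 49, 32, 47, 15] -> [35, 9, 29, 1] and [49, 32, 47, 15]
  Split: [35, 9, 29, 1] -> [35, 9] and [29, 1]
    Split: [35, 9] -> [35] and [9]
    Merge: [35] + [9] -> [9, 35]
    Split: [29, 1] -> [29] and [1]
    Merge: [29] + [1] -> [1, 29]
  Merge: [9, 35] + [1, 29] -> [1, 9, 29, 35]
  Split: [49, 32, 47, 15] -> [49, 32] and [47, 15]
    Split: [49, 32] -> [49] and [32]
    Merge: [49] + [32] -> [32, 49]
    Split: [47, 15] -> [47] and [15]
    Merge: [47] + [15] -> [15, 47]
  Merge: [32, 49] + [15, 47] -> [15, 32, 47, 49]
Merge: [1, 9, 29, 35] + [15, 32, 47, 49] -> [1, 9, 15, 29, 32, 35, 47, 49]

Final sorted array: [1, 9, 15, 29, 32, 35, 47, 49]

The merge sort proceeds by recursively splitting the array and merging sorted halves.
After all merges, the sorted array is [1, 9, 15, 29, 32, 35, 47, 49].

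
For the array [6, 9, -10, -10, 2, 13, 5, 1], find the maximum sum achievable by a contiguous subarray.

Using Kadane's algorithm on [6, 9, -10, -10, 2, 13, 5, 1]:

Scanning through the array:
Position 1 (value 9): max_ending_here = 15, max_so_far = 15
Position 2 (value -10): max_ending_here = 5, max_so_far = 15
Position 3 (value -10): max_ending_here = -5, max_so_far = 15
Position 4 (value 2): max_ending_here = 2, max_so_far = 15
Position 5 (value 13): max_ending_here = 15, max_so_far = 15
Position 6 (value 5): max_ending_here = 20, max_so_far = 20
Position 7 (value 1): max_ending_here = 21, max_so_far = 21

Maximum subarray: [2, 13, 5, 1]
Maximum sum: 21

The maximum subarray is [2, 13, 5, 1] with sum 21. This subarray runs from index 4 to index 7.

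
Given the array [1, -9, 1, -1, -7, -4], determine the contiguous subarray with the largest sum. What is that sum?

Using Kadane's algorithm on [1, -9, 1, -1, -7, -4]:

Scanning through the array:
Position 1 (value -9): max_ending_here = -8, max_so_far = 1
Position 2 (value 1): max_ending_here = 1, max_so_far = 1
Position 3 (value -1): max_ending_here = 0, max_so_far = 1
Position 4 (value -7): max_ending_here = -7, max_so_far = 1
Position 5 (value -4): max_ending_here = -4, max_so_far = 1

Maximum subarray: [1]
Maximum sum: 1

The maximum subarray is [1] with sum 1. This subarray runs from index 0 to index 0.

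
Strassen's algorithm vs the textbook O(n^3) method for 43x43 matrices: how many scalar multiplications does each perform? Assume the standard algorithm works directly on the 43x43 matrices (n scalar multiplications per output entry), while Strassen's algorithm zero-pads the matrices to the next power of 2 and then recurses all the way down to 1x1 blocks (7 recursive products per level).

Matrix multiplication for 43x43 matrices:

Strassen's algorithm requires power-of-2 dimensions. Pad 43x43 to 64x64 (next power of 2).

Standard algorithm: 43^3 = 79507 multiplications
Strassen's algorithm: 7^(log2(64)) = 7^6 = 117649 multiplications
Difference: 79507 - 117649 = -38142 (Strassen uses MORE here due to padding overhead — for small or just-over-power-of-2 n, padding can outweigh the per-level savings)

Standard: 79507 multiplications (43^3). Strassen: 117649 multiplications (7^6, after padding to 64x64). Strassen reduces 8 recursive multiplications to 7 at each level.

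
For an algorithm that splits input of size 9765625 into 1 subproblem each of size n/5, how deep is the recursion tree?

For divide and conquer with division factor 5:

Problem sizes at each level:
Level 0: 9765625
Level 1: 1953125
Level 2: 390625
Level 3: 78125
Level 4: 15625
Level 5: 3125
Level 6: 625
Level 7: 125
Level 8: 25
Level 9: 5
Level 10: 1

The root is level 0 and the size-1 base case is level 10 (the tree spans levels 0 through 10, i.e. 11 levels counting the root), so the depth is the number of divisions: log_5(9765625) = 10

The recursion tree depth is log_5(9765625) = 10. At each level, the problem size is divided by 5, so it takes 10 divisions to reduce to a base case of size 1. The algorithm makes 1 recursive call at each level.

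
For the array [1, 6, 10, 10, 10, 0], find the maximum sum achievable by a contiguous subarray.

Using Kadane's algorithm on [1, 6, 10, 10, 10, 0]:

Scanning through the array:
Position 1 (value 6): max_ending_here = 7, max_so_far = 7
Position 2 (value 10): max_ending_here = 17, max_so_far = 17
Position 3 (value 10): max_ending_here = 27, max_so_far = 27
Position 4 (value 10): max_ending_here = 37, max_so_far = 37
Position 5 (value 0): max_ending_here = 37, max_so_far = 37

Maximum subarray: [1, 6, 10, 10, 10]
Maximum sum: 37

The maximum subarray is [1, 6, 10, 10, 10] with sum 37. This subarray runs from index 0 to index 4.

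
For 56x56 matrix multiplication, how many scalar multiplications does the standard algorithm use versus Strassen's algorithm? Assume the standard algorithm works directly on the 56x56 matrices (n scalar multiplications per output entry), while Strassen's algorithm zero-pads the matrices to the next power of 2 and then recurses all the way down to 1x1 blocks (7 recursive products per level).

Matrix multiplication for 56x56 matrices:

Strassen's algorithm requires power-of-2 dimensions. Pad 56x56 to 64x64 (next power of 2).

Standard algorithm: 56^3 = 175616 multiplications
Strassen's algorithm: 7^(log2(64)) = 7^6 = 117649 multiplications
Savings: 175616 - 117649 = 57967 multiplications

Standard: 175616 multiplications (56^3). Strassen: 117649 multiplications (7^6, after padding to 64x64). Strassen reduces 8 recursive multiplications to 7 at each level.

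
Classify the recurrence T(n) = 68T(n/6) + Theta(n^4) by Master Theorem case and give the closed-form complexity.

Master Theorem for T(n) = 68T(n/6) + O(n^4):

a = 68, b = 6, c = 4
log_b(a) = log_6(68) = 2.3550

Case 3: c = 4 > log_6(68) = 2.3550
T(n) = O(n^4) = O(n^4)

For T(n) = 68T(n/6) + O(n^4): log_6(68) = 2.3550. This is Case 3 of the Master Theorem (c > log_b(a), work dominated by root), giving O(n^4).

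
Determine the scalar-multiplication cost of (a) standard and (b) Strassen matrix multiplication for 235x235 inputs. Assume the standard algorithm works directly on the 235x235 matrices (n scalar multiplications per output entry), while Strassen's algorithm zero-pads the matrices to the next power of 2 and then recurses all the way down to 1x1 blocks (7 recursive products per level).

Matrix multiplication for 235x235 matrices:

Strassen's algorithm requires power-of-2 dimensions. Pad 235x235 to 256x256 (next power of 2).

Standard algorithm: 235^3 = 12977875 multiplications
Strassen's algorithm: 7^(log2(256)) = 7^8 = 5764801 multiplications
Savings: 12977875 - 5764801 = 7213074 multiplications

Standard: 12977875 multiplications (235^3). Strassen: 5764801 multiplications (7^8, after padding to 256x256). Strassen reduces 8 recursive multiplications to 7 at each level.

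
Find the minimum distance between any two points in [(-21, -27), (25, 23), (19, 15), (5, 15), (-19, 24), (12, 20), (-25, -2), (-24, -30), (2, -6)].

Computing all pairwise distances among 9 points:

d((-21, -27), (25, 23)) = 67.9412
d((-21, -27), (19, 15)) = 58.0
d((-21, -27), (5, 15)) = 49.3964
d((-21, -27), (-19, 24)) = 51.0392
d((-21, -27), (12, 20)) = 57.4282
d((-21, -27), (-25, -2)) = 25.318
d((-21, -27), (-24, -30)) = 4.2426 <-- minimum
d((-21, -27), (2, -6)) = 31.1448
d((25, 23), (19, 15)) = 10.0
d((25, 23), (5, 15)) = 21.5407
d((25, 23), (-19, 24)) = 44.0114
d((25, 23), (12, 20)) = 13.3417
d((25, 23), (-25, -2)) = 55.9017
d((25, 23), (-24, -30)) = 72.1803
d((25, 23), (2, -6)) = 37.0135
d((19, 15), (5, 15)) = 14.0
d((19, 15), (-19, 24)) = 39.0512
d((19, 15), (12, 20)) = 8.6023
d((19, 15), (-25, -2)) = 47.1699
d((19, 15), (-24, -30)) = 62.2415
d((19, 15), (2, -6)) = 27.0185
d((5, 15), (-19, 24)) = 25.632
d((5, 15), (12, 20)) = 8.6023
d((5, 15), (-25, -2)) = 34.4819
d((5, 15), (-24, -30)) = 53.535
d((5, 15), (2, -6)) = 21.2132
d((-19, 24), (12, 20)) = 31.257
d((-19, 24), (-25, -2)) = 26.6833
d((-19, 24), (-24, -30)) = 54.231
d((-19, 24), (2, -6)) = 36.6197
d((12, 20), (-25, -2)) = 43.0465
d((12, 20), (-24, -30)) = 61.6117
d((12, 20), (2, -6)) = 27.8568
d((-25, -2), (-24, -30)) = 28.0179
d((-25, -2), (2, -6)) = 27.2947
d((-24, -30), (2, -6)) = 35.3836

Closest pair: (-21, -27) and (-24, -30) with distance 4.2426

The closest pair is (-21, -27) and (-24, -30) with Euclidean distance 4.2426. For 9 points, brute-force pairwise comparison is shown above. For large n, the divide-and-conquer algorithm (sort by x, recurse on halves, check the dividing strip) achieves O(n log n).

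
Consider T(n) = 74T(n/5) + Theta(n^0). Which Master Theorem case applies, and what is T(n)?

Master Theorem for T(n) = 74T(n/5) + O(n^0):

a = 74, b = 5, c = 0
log_b(a) = log_5(74) = 2.6743

Case 1: c = 0 < log_5(74) = 2.6743
T(n) = O(n^(log_5 74))

For T(n) = 74T(n/5) + O(n^0): log_5(74) = 2.6743. This is Case 1 of the Master Theorem (c < log_b(a), work dominated by leaves), giving O(n^(log_5 74)).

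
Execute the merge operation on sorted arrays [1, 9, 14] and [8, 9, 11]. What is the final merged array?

Merging process:

Compare 1 vs 8: take 1 from left. Merged: [1]
Compare 9 vs 8: take 8 from right. Merged: [1, 8]
Compare 9 vs 9: take 9 from left. Merged: [1, 8, 9]
Compare 14 vs 9: take 9 from right. Merged: [1, 8, 9, 9]
Compare 14 vs 11: take 11 from right. Merged: [1, 8, 9, 9, 11]
Append remaining from left: [14]. Merged: [1, 8, 9, 9, 11, 14]

Final merged array: [1, 8, 9, 9, 11, 14]
Total comparisons: 5

The merged array is [1, 8, 9, 9, 11, 14], requiring 5 comparisons. The merge step runs in O(n) time where n is the total number of elements.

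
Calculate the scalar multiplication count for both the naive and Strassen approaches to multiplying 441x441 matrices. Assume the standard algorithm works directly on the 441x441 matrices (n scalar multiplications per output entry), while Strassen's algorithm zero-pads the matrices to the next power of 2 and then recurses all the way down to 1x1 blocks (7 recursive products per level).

Matrix multiplication for 441x441 matrices:

Strassen's algorithm requires power-of-2 dimensions. Pad 441x441 to 512x512 (next power of 2).

Standard algorithm: 441^3 = 85766121 multiplications
Strassen's algorithm: 7^(log2(512)) = 7^9 = 40353607 multiplications
Savings: 85766121 - 40353607 = 45412514 multiplications

Standard: 85766121 multiplications (441^3). Strassen: 40353607 multiplications (7^9, after padding to 512x512). Strassen reduces 8 recursive multiplications to 7 at each level.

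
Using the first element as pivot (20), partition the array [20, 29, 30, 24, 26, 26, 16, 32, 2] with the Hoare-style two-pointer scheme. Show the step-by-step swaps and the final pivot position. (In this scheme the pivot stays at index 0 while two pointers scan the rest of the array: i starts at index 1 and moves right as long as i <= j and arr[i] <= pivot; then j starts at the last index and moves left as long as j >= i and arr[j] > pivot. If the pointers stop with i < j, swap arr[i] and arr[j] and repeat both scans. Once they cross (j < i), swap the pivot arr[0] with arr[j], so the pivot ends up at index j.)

Hoare-style two-pointer partition with pivot = 20:

Initial array: [20, 29, 30, 24, 26, 26, 16, 32, 2]

Pointers start at i = 1, j = 8.
i stops at index 1 (arr[1]=29 > 20), j stops at index 8 (arr[8]=2 <= 20): swap arr[1] and arr[8], array becomes [20, 2, 30, 24, 26, 26, 16, 32, 29]
i stops at index 2 (arr[2]=30 > 20), j stops at index 6 (arr[6]=16 <= 20): swap arr[2] and arr[6], array becomes [20, 2, 16, 24, 26, 26, 30, 32, 29]
i ends at 3, j ends at 2: the pointers have crossed (j < i), so scanning stops.

Swap pivot arr[0] with arr[2] to place pivot at position 2: [16, 2, 20, 24, 26, 26, 30, 32, 29]
Pivot position: 2

After partitioning with pivot 20, the array becomes [16, 2, 20, 24, 26, 26, 30, 32, 29]. The pivot is placed at index 2. All elements to the left of the pivot are <= 20, and all elements to the right are > 20.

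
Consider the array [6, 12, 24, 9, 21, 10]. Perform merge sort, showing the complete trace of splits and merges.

Merge sort trace:

Split: [6, 12, 24, 9, 21, 10] -> [6, 12, 24] and [9, 21, 10]
  Split: [6, 12, 24] -> [6] and [12, 24]
    Split: [12, 24] -> [12] and [24]
    Merge: [12] + [24] -> [12, 24]
  Merge: [6] + [12, 24] -> [6, 12, 24]
  Split: [9, 21, 10] -> [9] and [21, 10]
    Split: [21, 10] -> [21] and [10]
    Merge: [21] + [10] -> [10, 21]
  Merge: [9] + [10, 21] -> [9, 10, 21]
Merge: [6, 12, 24] + [9, 10, 21] -> [6, 9, 10, 12, 21, 24]

Final sorted array: [6, 9, 10, 12, 21, 24]

The merge sort proceeds by recursively splitting the array and merging sorted halves.
After all merges, the sorted array is [6, 9, 10, 12, 21, 24].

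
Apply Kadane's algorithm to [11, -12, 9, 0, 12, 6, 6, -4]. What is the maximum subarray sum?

Using Kadane's algorithm on [11, -12, 9, 0, 12, 6, 6, -4]:

Scanning through the array:
Position 1 (value -12): max_ending_here = -1, max_so_far = 11
Position 2 (value 9): max_ending_here = 9, max_so_far = 11
Position 3 (value 0): max_ending_here = 9, max_so_far = 11
Position 4 (value 12): max_ending_here = 21, max_so_far = 21
Position 5 (value 6): max_ending_here = 27, max_so_far = 27
Position 6 (value 6): max_ending_here = 33, max_so_far = 33
Position 7 (value -4): max_ending_here = 29, max_so_far = 33

Maximum subarray: [9, 0, 12, 6, 6]
Maximum sum: 33

The maximum subarray is [9, 0, 12, 6, 6] with sum 33. This subarray runs from index 2 to index 6.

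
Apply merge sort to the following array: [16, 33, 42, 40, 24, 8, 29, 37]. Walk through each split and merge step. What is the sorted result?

Merge sort trace:

Split: [16, 33, 42, 40, 24, 8, 29, 37] -> [16, 33, 42, 40] and [24, 8, 29, 37]
  Split: [16, 33, 42, 40] -> [16, 33] and [42, 40]
    Split: [16, 33] -> [16] and [33]
    Merge: [16] + [33] -> [16, 33]
    Split: [42, 40] -> [42] and [40]
    Merge: [42] + [40] -> [40, 42]
  Merge: [16, 33] + [40, 42] -> [16, 33, 40, 42]
  Split: [24, 8, 29, 37] -> [24, 8] and [29, 37]
    Split: [24, 8] -> [24] and [8]
    Merge: [24] + [8] -> [8, 24]
    Split: [29, 37] -> [29] and [37]
    Merge: [29] + [37] -> [29, 37]
  Merge: [8, 24] + [29, 37] -> [8, 24, 29, 37]
Merge: [16, 33, 40, 42] + [8, 24, 29, 37] -> [8, 16, 24, 29, 33, 37, 40, 42]

Final sorted array: [8, 16, 24, 29, 33, 37, 40, 42]

The merge sort proceeds by recursively splitting the array and merging sorted halves.
After all merges, the sorted array is [8, 16, 24, 29, 33, 37, 40, 42].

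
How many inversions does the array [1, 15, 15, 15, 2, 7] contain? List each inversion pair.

Finding inversions in [1, 15, 15, 15, 2, 7]:

(1, 4): arr[1]=15 > arr[4]=2
(1, 5): arr[1]=15 > arr[5]=7
(2, 4): arr[2]=15 > arr[4]=2
(2, 5): arr[2]=15 > arr[5]=7
(3, 4): arr[3]=15 > arr[4]=2
(3, 5): arr[3]=15 > arr[5]=7

Total inversions: 6

The array has 6 inversion(s): (1,4), (1,5), (2,4), (2,5), (3,4), (3,5). Each pair (i,j) satisfies i < j and arr[i] > arr[j].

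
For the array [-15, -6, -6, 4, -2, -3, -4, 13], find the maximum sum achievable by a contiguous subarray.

Using Kadane's algorithm on [-15, -6, -6, 4, -2, -3, -4, 13]:

Scanning through the array:
Position 1 (value -6): max_ending_here = -6, max_so_far = -6
Position 2 (value -6): max_ending_here = -6, max_so_far = -6
Position 3 (value 4): max_ending_here = 4, max_so_far = 4
Position 4 (value -2): max_ending_here = 2, max_so_far = 4
Position 5 (value -3): max_ending_here = -1, max_so_far = 4
Position 6 (value -4): max_ending_here = -4, max_so_far = 4
Position 7 (value 13): max_ending_here = 13, max_so_far = 13

Maximum subarray: [13]
Maximum sum: 13

The maximum subarray is [13] with sum 13. This subarray runs from index 7 to index 7.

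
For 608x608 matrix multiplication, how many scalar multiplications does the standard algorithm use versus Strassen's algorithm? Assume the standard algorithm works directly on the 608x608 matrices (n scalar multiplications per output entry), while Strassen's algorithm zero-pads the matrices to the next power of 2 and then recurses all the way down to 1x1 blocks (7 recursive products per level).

Matrix multiplication for 608x608 matrices:

Strassen's algorithm requires power-of-2 dimensions. Pad 608x608 to 1024x1024 (next power of 2).

Standard algorithm: 608^3 = 224755712 multiplications
Strassen's algorithm: 7^(log2(1024)) = 7^10 = 282475249 multiplications
Difference: 224755712 - 282475249 = -57719537 (Strassen uses MORE here due to padding overhead — for small or just-over-power-of-2 n, padding can outweigh the per-level savings)

Standard: 224755712 multiplications (608^3). Strassen: 282475249 multiplications (7^10, after padding to 1024x1024). Strassen reduces 8 recursive multiplications to 7 at each level.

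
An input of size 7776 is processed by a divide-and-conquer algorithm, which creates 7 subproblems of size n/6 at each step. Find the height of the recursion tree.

For divide and conquer with division factor 6:

Problem sizes at each level:
Level 0: 7776
Level 1: 1296
Level 2: 216
Level 3: 36
Level 4: 6
Level 5: 1

The root is level 0 and the size-1 base case is level 5 (the tree spans levels 0 through 5, i.e. 6 levels counting the root), so the depth is the number of divisions: log_6(7776) = 5

The recursion tree depth is log_6(7776) = 5. At each level, the problem size is divided by 6, so it takes 5 divisions to reduce to a base case of size 1. The algorithm makes 7 recursive calls at each level.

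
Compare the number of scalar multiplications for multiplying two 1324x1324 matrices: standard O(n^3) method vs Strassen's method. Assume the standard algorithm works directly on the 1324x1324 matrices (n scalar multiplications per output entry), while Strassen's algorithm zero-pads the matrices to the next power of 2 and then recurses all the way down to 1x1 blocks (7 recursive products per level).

Matrix multiplication for 1324x1324 matrices:

Strassen's algorithm requires power-of-2 dimensions. Pad 1324x1324 to 2048x2048 (next power of 2).

Standard algorithm: 1324^3 = 2320940224 multiplications
Strassen's algorithm: 7^(log2(2048)) = 7^11 = 1977326743 multiplications
Savings: 2320940224 - 1977326743 = 343613481 multiplications

Standard: 2320940224 multiplications (1324^3). Strassen: 1977326743 multiplications (7^11, after padding to 2048x2048). Strassen reduces 8 recursive multiplications to 7 at each level.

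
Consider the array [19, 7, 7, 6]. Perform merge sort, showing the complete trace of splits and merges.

Merge sort trace:

Split: [19, 7, 7, 6] -> [19, 7] and [7, 6]
  Split: [19, 7] -> [19] and [7]
  Merge: [19] + [7] -> [7, 19]
  Split: [7, 6] -> [7] and [6]
  Merge: [7] + [6] -> [6, 7]
Merge: [7, 19] + [6, 7] -> [6, 7, 7, 19]

Final sorted array: [6, 7, 7, 19]

The merge sort proceeds by recursively splitting the array and merging sorted halves.
After all merges, the sorted array is [6, 7, 7, 19].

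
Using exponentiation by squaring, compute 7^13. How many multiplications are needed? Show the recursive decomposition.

Computing 7^13 by squaring (build up from 7^1; each line after the first costs one multiplication):

7^1 = 7
7^2 = (7^1)^2 = 7^2 = 49
7^3 = 7 * 7^2 = 7 * 49 = 343
7^6 = (7^3)^2 = 343^2 = 117649
7^12 = (7^6)^2 = 117649^2 = 13841287201
7^13 = 7 * 7^12 = 7 * 13841287201 = 96889010407

Result: 96889010407
Multiplications needed: 5 (5 lines after 7^1)

7^13 = 96889010407. Using exponentiation by squaring, this requires 5 multiplications. The key idea: if the exponent is even, square the half-power; if odd, multiply by the base once.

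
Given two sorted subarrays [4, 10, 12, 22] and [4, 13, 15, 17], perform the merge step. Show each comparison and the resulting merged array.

Merging process:

Compare 4 vs 4: take 4 from left. Merged: [4]
Compare 10 vs 4: take 4 from right. Merged: [4, 4]
Compare 10 vs 13: take 10 from left. Merged: [4, 4, 10]
Compare 12 vs 13: take 12 from left. Merged: [4, 4, 10, 12]
Compare 22 vs 13: take 13 from right. Merged: [4, 4, 10, 12, 13]
Compare 22 vs 15: take 15 from right. Merged: [4, 4, 10, 12, 13, 15]
Compare 22 vs 17: take 17 from right. Merged: [4, 4, 10, 12, 13, 15, 17]
Append remaining from left: [22]. Merged: [4, 4, 10, 12, 13, 15, 17, 22]

Final merged array: [4, 4, 10, 12, 13, 15, 17, 22]
Total comparisons: 7

The merged array is [4, 4, 10, 12, 13, 15, 17, 22], requiring 7 comparisons. The merge step runs in O(n) time where n is the total number of elements.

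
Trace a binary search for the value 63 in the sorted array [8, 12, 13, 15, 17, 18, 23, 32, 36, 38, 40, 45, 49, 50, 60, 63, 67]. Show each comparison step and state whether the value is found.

Binary search for 63 in [8, 12, 13, 15, 17, 18, 23, 32, 36, 38, 40, 45, 49, 50, 60, 63, 67]:

lo=0, hi=16, mid=8, arr[mid]=36 -> 36 < 63, search right half
lo=9, hi=16, mid=12, arr[mid]=49 -> 49 < 63, search right half
lo=13, hi=16, mid=14, arr[mid]=60 -> 60 < 63, search right half
lo=15, hi=16, mid=15, arr[mid]=63 -> Found target at index 15!

Binary search finds 63 at index 15 after 4 comparisons. The search repeatedly halves the search space by comparing with the middle element.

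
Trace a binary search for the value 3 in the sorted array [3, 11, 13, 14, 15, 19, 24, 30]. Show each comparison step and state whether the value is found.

Binary search for 3 in [3, 11, 13, 14, 15, 19, 24, 30]:

lo=0, hi=7, mid=3, arr[mid]=14 -> 14 > 3, search left half
lo=0, hi=2, mid=1, arr[mid]=11 -> 11 > 3, search left half
lo=0, hi=0, mid=0, arr[mid]=3 -> Found target at index 0!

Binary search finds 3 at index 0 after 3 comparisons. The search repeatedly halves the search space by comparing with the middle element.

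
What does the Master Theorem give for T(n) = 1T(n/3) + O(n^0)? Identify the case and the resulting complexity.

Master Theorem for T(n) = 1T(n/3) + O(n^0):

a = 1, b = 3, c = 0
log_b(a) = log_3(1) = 0.0000

Case 2: c = 0 = log_3(1) = 0.0000
T(n) = O(n^0 log n) = O(log n)

For T(n) = 1T(n/3) + O(n^0): log_3(1) = 0.0000. This is Case 2 of the Master Theorem (c = log_b(a), equal work at all levels), giving O(log n).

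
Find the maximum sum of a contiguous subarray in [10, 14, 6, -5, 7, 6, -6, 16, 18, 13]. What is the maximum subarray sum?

Using Kadane's algorithm on [10, 14, 6, -5, 7, 6, -6, 16, 18, 13]:

Scanning through the array:
Position 1 (value 14): max_ending_here = 24, max_so_far = 24
Position 2 (value 6): max_ending_here = 30, max_so_far = 30
Position 3 (value -5): max_ending_here = 25, max_so_far = 30
Position 4 (value 7): max_ending_here = 32, max_so_far = 32
Position 5 (value 6): max_ending_here = 38, max_so_far = 38
Position 6 (value -6): max_ending_here = 32, max_so_far = 38
Position 7 (value 16): max_ending_here = 48, max_so_far = 48
Position 8 (value 18): max_ending_here = 66, max_so_far = 66
Position 9 (value 13): max_ending_here = 79, max_so_far = 79

Maximum subarray: [10, 14, 6, -5, 7, 6, -6, 16, 18, 13]
Maximum sum: 79

The maximum subarray is [10, 14, 6, -5, 7, 6, -6, 16, 18, 13] with sum 79. This subarray runs from index 0 to index 9.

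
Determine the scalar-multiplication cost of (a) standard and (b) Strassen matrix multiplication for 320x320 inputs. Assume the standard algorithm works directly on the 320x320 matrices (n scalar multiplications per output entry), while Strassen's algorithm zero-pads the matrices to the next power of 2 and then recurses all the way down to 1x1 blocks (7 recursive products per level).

Matrix multiplication for 320x320 matrices:

Strassen's algorithm requires power-of-2 dimensions. Pad 320x320 to 512x512 (next power of 2).

Standard algorithm: 320^3 = 32768000 multiplications
Strassen's algorithm: 7^(log2(512)) = 7^9 = 40353607 multiplications
Difference: 32768000 - 40353607 = -7585607 (Strassen uses MORE here due to padding overhead — for small or just-over-power-of-2 n, padding can outweigh the per-level savings)

Standard: 32768000 multiplications (320^3). Strassen: 40353607 multiplications (7^9, after padding to 512x512). Strassen reduces 8 recursive multiplications to 7 at each level.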